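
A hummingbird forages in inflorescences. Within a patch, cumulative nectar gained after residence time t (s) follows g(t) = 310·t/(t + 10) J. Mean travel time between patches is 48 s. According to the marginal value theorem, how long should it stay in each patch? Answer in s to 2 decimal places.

By the marginal value theorem, leave when the instantaneous gain rate g'(t) equals the habitat-wide average g(t)/(T + t).
g'(t) = 310·10/(t + 10)². Setting 310·10/(t+10)² = 310t/[(t+10)(48+t)] gives 10(48+t) = t(t+10), so t² = 10×48 = 480.
t* = √480 = 21.91 s.

21.91 s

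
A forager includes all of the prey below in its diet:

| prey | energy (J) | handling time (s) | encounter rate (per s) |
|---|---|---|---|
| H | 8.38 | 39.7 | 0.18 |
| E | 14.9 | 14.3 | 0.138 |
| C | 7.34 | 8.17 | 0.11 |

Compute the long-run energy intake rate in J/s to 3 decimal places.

Energy encountered per unit search time: 0.18×8.38 + 0.138×14.9 + 0.11×7.34 = 4.372 J/s.
Handling time per unit search time: 0.18×39.7 + 0.138×14.3 + 0.11×8.17 = 10.02.
Rate = 4.372/(1 + 10.02) = 0.3968 J/s.

0.397 J/s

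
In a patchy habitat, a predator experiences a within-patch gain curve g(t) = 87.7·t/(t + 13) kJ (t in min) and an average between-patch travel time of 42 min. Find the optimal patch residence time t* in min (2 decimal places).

23.37 min

By the marginal value theorem, leave when the instantaneous gain rate g'(t) equals the habitat-wide average g(t)/(T + t).
g'(t) = 87.7·13/(t + 13)². Setting 87.7·13/(t+13)² = 87.7t/[(t+13)(42+t)] gives 13(42+t) = t(t+13), so t² = 13×42 = 546.
t* = √546 = 23.37 min.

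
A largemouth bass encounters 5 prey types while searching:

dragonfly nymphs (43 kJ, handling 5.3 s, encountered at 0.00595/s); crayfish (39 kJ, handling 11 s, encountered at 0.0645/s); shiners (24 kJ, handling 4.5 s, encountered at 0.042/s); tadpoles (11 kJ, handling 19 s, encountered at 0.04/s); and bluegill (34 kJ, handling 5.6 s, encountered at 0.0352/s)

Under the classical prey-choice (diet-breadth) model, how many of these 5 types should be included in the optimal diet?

Profitabilities (E/h, kJ/s): dragonfly nymphs 8.11, bluegill 6.07, shiners 5.33, crayfish 3.55, tadpoles 0.579. Add prey in this order while the next type's profitability exceeds the intake rate on those already taken.
Rate on top 1: 0.248. bluegill: 6.07 > 0.248 → include.
Rate on top 2: 1.182. shiners: 5.33 > 1.182 → include.
Rate on top 3: 1.736. crayfish: 3.55 > 1.736 → include.
Rate on top 4: 2.339. tadpoles: 0.579 < 2.339 → exclude; stop.
Optimal diet: dragonfly nymphs, bluegill, shiners, crayfish — 4 of 5 types.

4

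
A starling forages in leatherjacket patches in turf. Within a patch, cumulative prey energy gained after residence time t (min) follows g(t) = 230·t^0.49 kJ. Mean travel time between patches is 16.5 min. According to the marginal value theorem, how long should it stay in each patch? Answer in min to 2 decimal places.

15.85 min

By the marginal value theorem, leave when the instantaneous gain rate g'(t) equals the habitat-wide average g(t)/(T + t).
g'(t) = 0.49·230·t^-0.51. Setting 0.49·230·t^-0.51 = 230·t^0.49/(16.5+t) gives 0.49(16.5+t) = t, so 0.51·t = 0.49×16.5.
t* = 0.49×16.5/0.51 = 15.85 min.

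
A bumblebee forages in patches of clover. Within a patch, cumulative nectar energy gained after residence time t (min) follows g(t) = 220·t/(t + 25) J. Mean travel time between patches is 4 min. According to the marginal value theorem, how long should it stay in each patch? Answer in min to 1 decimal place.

10.0 min

By the marginal value theorem, leave when the instantaneous gain rate g'(t) equals the habitat-wide average g(t)/(T + t).
g'(t) = 220·25/(t + 25)². Setting 220·25/(t+25)² = 220t/[(t+25)(4+t)] gives 25(4+t) = t(t+25), so t² = 25×4 = 100.
t* = √100 = 10 min.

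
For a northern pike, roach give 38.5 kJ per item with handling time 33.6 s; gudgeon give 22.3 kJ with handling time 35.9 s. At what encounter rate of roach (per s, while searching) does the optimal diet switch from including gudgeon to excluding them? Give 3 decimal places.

0.035 per s

The zero-one rule: include gudgeon iff E₂/h₂ > λE₁/(1+λh₁). Equality gives the switch point.
λE₁h₂ = E₂ + λE₂h₁ ⇒ λ = E₂/(E₁h₂ − E₂h₁) = 22.3/(1382 − 749.3) = 0.03524 per s.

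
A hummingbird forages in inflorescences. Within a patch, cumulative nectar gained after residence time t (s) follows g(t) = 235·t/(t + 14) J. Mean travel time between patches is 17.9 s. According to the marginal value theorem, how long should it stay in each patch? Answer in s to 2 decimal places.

Optimal t* satisfies g'(t*) = g(t*)/(T + t*).
g'(t) = 235·14/(t + 14)². Setting 235·14/(t+14)² = 235t/[(t+14)(17.9+t)] gives 14(17.9+t) = t(t+14), so t² = 14×17.9 = 250.6.
t* = √250.6 = 15.83 s.

15.83 s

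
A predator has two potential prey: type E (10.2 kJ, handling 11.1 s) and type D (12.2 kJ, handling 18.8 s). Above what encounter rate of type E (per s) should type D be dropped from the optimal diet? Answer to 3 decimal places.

At the threshold, the rate on type E alone equals the profitability of type D: λ·10.2/(1 + λ·11.1) = 12.2/18.8 = 0.6489.
Rearranging, λ(10.2 − 0.6489×11.1) = 0.6489, so λ = 0.6489/2.997 = 0.2165 per s.

0.217 per s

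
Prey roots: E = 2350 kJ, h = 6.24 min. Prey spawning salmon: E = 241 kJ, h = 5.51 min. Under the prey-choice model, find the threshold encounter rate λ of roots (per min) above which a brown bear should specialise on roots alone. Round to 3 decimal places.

At the threshold, the rate on roots alone equals the profitability of spawning salmon: λ·2350/(1 + λ·6.24) = 241/5.51 = 43.74.
Rearranging, λ(2350 − 43.74×6.24) = 43.74, so λ = 43.74/2077 = 0.02106 per min.

0.021 per min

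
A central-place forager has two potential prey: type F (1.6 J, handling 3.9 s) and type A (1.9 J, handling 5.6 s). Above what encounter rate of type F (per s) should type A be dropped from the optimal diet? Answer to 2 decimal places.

Drop type A once their profitability E₂/h₂ falls below the rate achievable on type F alone: E₂/h₂ = λE₁/(1 + λh₁).
Solve for λ: λE₁h₂ = E₂(1 + λh₁) → λ(E₁h₂ − E₂h₁) = E₂ → λ = E₂/(E₁h₂ − E₂h₁).
λ = 1.9/(1.6×5.6 − 1.9×3.9) = 1.9/1.55 = 1.226 per s.

1.23 per s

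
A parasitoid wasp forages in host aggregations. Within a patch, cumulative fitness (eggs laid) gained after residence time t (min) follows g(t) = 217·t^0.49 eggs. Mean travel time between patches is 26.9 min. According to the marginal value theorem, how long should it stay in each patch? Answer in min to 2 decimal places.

25.85 min

Optimal t* satisfies g'(t*) = g(t*)/(T + t*).
g'(t) = 0.49·217·t^-0.51. Setting 0.49·217·t^-0.51 = 217·t^0.49/(26.9+t) gives 0.49(26.9+t) = t, so 0.51·t = 0.49×26.9.
t* = 0.49×26.9/0.51 = 25.85 min.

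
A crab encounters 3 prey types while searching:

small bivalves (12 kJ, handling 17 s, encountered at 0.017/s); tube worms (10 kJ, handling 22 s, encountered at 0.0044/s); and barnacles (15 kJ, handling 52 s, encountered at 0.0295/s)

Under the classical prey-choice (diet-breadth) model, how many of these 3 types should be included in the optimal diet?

E/h in descending order: small bivalves 0.706, tube worms 0.455, barnacles 0.288 kJ/s. The optimal diet is the largest prefix of this list for which every included type satisfies E_i/h_i > R on the types above it.
Rate on top 1: 0.1583. tube worms: 0.455 > 0.1583 → include.
Rate on top 2: 0.179. barnacles: 0.288 > 0.179 → include.
Optimal diet: small bivalves, tube worms, barnacles — 3 of 3 types.

3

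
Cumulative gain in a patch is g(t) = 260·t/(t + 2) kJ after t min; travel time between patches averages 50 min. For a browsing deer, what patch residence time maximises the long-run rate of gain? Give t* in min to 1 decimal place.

By the marginal value theorem, leave when the instantaneous gain rate g'(t) equals the habitat-wide average g(t)/(T + t).
g'(t) = 260·2/(t + 2)². Setting 260·2/(t+2)² = 260t/[(t+2)(50+t)] gives 2(50+t) = t(t+2), so t² = 2×50 = 100.
t* = √100 = 10 min.

10.0 min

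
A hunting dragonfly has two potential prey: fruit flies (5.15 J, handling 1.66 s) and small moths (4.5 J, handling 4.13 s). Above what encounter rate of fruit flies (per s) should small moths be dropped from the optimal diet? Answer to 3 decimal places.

At the threshold, the rate on fruit flies alone equals the profitability of small moths: λ·5.15/(1 + λ·1.66) = 4.5/4.13 = 1.09.
Rearranging, λ(5.15 − 1.09×1.66) = 1.09, so λ = 1.09/3.341 = 0.3261 per s.

0.326 per s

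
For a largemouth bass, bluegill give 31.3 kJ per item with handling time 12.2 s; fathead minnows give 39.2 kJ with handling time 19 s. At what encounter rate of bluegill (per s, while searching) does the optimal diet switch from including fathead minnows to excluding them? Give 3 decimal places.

0.337 per s

The zero-one rule: include fathead minnows iff E₂/h₂ > λE₁/(1+λh₁). Equality gives the switch point.
λE₁h₂ = E₂ + λE₂h₁ ⇒ λ = E₂/(E₁h₂ − E₂h₁) = 39.2/(594.7 − 478.2) = 0.3366 per s.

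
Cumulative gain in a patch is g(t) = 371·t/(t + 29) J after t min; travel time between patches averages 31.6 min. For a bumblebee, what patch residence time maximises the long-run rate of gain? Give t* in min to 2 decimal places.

30.27 min

Optimal t* satisfies g'(t*) = g(t*)/(T + t*).
g'(t) = 371·29/(t + 29)². Setting 371·29/(t+29)² = 371t/[(t+29)(31.6+t)] gives 29(31.6+t) = t(t+29), so t² = 29×31.6 = 916.4.
t* = √916.4 = 30.27 min.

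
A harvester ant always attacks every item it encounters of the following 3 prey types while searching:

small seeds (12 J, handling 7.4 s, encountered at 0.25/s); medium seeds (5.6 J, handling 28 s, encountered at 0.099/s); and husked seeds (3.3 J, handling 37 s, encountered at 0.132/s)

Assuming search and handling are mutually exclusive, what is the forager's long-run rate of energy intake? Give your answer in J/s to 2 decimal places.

0.38 J/s

R = (0.25×12 + 0.099×5.6 + 0.132×3.3) / (1 + 0.25×7.4 + 0.099×28 + 0.132×37) = 3.99/10.51 = 0.3798 J/s.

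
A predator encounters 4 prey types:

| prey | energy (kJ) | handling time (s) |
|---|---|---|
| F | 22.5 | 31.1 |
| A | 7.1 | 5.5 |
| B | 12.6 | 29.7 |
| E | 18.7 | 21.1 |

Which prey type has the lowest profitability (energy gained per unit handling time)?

B

Profitability E/h (kJ/s): F = 22.5/31.1 = 0.723, A = 7.1/5.5 = 1.29, B = 12.6/29.7 = 0.424, E = 18.7/21.1 = 0.886.
Ranked: A > E > F > B.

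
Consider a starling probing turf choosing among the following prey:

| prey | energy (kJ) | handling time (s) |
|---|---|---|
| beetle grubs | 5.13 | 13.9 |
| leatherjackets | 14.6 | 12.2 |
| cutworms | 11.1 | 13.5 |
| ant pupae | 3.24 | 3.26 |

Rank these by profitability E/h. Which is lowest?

In descending order of E/h:
leatherjackets: 14.6/12.2 = 1.2 kJ/s
ant pupae: 3.24/3.26 = 0.994 kJ/s
cutworms: 11.1/13.5 = 0.822 kJ/s
beetle grubs: 5.13/13.9 = 0.369 kJ/s

beetle grubs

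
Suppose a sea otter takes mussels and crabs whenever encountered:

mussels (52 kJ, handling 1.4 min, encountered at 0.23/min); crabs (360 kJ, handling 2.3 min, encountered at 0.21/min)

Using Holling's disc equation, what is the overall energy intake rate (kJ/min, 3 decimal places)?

48.510 kJ/min

R = Σλ_iE_i / (1 + Σλ_ih_i)
Numerator: 0.23×52 + 0.21×360 = 87.56
Denominator: 1 + 0.23×1.4 + 0.21×2.3 = 1.805
R = 87.56/1.805 = 48.51 kJ/min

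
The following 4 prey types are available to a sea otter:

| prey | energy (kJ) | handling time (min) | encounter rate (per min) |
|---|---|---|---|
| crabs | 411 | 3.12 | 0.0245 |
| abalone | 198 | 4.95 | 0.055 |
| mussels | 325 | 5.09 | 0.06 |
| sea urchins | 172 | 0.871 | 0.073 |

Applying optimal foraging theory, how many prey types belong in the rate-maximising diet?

Profitabilities (E/h, kJ/min): sea urchins 197, crabs 132, mussels 63.9, abalone 40. Add prey in this order while the next type's profitability exceeds the intake rate on those already taken.
Rate on top 1: 11.81. crabs: 132 > 11.81 → include.
Rate on top 2: 19.85. mussels: 63.9 > 19.85 → include.
Rate on top 3: 29.14. abalone: 40 > 29.14 → include.
Optimal diet: sea urchins, crabs, mussels, abalone — 4 of 4 types.

4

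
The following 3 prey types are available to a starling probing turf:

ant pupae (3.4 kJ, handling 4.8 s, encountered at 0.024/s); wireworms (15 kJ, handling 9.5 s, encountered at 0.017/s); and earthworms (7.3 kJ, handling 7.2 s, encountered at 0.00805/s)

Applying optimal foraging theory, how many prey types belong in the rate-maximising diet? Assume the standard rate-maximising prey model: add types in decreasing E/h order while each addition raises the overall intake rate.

3

E/h in descending order: wireworms 1.58, earthworms 1.01, ant pupae 0.708 kJ/s. The optimal diet is the largest prefix of this list for which every included type satisfies E_i/h_i > R on the types above it.
Rate on top 1: 0.2195. earthworms: 1.01 > 0.2195 → include.
Rate on top 2: 0.2573. ant pupae: 0.708 > 0.2573 → include.
Optimal diet: wireworms, earthworms, ant pupae — 3 of 3 types.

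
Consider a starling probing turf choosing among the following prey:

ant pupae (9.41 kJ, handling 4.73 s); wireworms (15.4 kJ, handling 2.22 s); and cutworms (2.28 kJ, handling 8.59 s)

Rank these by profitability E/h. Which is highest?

wireworms

Profitability E/h (kJ/s): ant pupae = 9.41/4.73 = 1.99, wireworms = 15.4/2.22 = 6.94, cutworms = 2.28/8.59 = 0.265.
Ranked: wireworms > ant pupae > cutworms.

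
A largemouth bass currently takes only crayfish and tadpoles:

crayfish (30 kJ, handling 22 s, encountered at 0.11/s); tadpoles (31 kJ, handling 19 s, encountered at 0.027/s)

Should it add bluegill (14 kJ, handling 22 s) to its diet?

No

Current rate: (0.11×30 + 0.027×31)/(1 + 0.11×22 + 0.027×19) = 1.052 kJ/s.
bluegill: E/h = 14/22 = 0.6364 kJ/s.
0.6364 < 1.052, so adding bluegill would lower the average — exclude it.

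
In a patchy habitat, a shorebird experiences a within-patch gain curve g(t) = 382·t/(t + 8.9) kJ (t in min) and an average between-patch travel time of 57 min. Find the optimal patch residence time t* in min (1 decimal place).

By the marginal value theorem, leave when the instantaneous gain rate g'(t) equals the habitat-wide average g(t)/(T + t).
g'(t) = 382·8.9/(t + 8.9)². Setting 382·8.9/(t+8.9)² = 382t/[(t+8.9)(57+t)] gives 8.9(57+t) = t(t+8.9), so t² = 8.9×57 = 507.3.
t* = √507.3 = 22.52 min.

22.5 min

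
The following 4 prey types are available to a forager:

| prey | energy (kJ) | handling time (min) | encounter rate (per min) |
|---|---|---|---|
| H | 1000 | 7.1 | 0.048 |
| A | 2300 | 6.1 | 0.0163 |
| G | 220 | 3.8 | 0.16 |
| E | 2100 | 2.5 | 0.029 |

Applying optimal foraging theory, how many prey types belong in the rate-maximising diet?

3

E/h in descending order: E 840, A 377, H 141, G 57.9 kJ/min. The optimal diet is the largest prefix of this list for which every included type satisfies E_i/h_i > R on the types above it.
Rate on top 1: 56.78. A: 377 > 56.78 → include.
Rate on top 2: 83.96. H: 141 > 83.96 → include.
Rate on top 3: 96.77. G: 57.9 < 96.77 → exclude; stop.
Optimal diet: E, A, H — 3 of 4 types.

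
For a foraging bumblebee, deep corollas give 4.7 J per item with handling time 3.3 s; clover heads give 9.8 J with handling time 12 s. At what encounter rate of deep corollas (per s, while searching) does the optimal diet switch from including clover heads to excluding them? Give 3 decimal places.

At the threshold, the rate on deep corollas alone equals the profitability of clover heads: λ·4.7/(1 + λ·3.3) = 9.8/12 = 0.8167.
Rearranging, λ(4.7 − 0.8167×3.3) = 0.8167, so λ = 0.8167/2.005 = 0.4073 per s.

0.407 per s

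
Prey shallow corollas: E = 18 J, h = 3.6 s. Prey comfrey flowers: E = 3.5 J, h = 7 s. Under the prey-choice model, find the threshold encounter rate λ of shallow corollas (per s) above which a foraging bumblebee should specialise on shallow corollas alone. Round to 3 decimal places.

Drop comfrey flowers once their profitability E₂/h₂ falls below the rate achievable on shallow corollas alone: E₂/h₂ = λE₁/(1 + λh₁).
Solve for λ: λE₁h₂ = E₂(1 + λh₁) → λ(E₁h₂ − E₂h₁) = E₂ → λ = E₂/(E₁h₂ − E₂h₁).
λ = 3.5/(18×7 − 3.5×3.6) = 3.5/113.4 = 0.03086 per s.

0.031 per s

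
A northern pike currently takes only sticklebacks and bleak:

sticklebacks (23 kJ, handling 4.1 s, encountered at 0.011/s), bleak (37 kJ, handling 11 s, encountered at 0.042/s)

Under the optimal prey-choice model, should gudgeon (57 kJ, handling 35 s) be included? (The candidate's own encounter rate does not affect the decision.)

Yes

Intake rate on the current diet: R = (0.011×23 + 0.042×37) / (1 + 0.011×4.1 + 0.042×11) = 1.807/1.507 = 1.199 kJ/s.
Profitability of gudgeon: 57/35 = 1.629 kJ/s.
Since 1.629 > R, including gudgeon increases the long-run rate.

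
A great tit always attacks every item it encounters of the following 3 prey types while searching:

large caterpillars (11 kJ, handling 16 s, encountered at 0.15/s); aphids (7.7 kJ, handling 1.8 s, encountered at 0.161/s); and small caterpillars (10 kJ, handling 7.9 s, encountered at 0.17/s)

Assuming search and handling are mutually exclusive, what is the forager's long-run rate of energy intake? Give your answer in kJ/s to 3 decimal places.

R = Σλ_iE_i / (1 + Σλ_ih_i)
Numerator: 0.15×11 + 0.161×7.7 + 0.17×10 = 4.59
Denominator: 1 + 0.15×16 + 0.161×1.8 + 0.17×7.9 = 5.033
R = 4.59/5.033 = 0.912 kJ/s

0.912 kJ/s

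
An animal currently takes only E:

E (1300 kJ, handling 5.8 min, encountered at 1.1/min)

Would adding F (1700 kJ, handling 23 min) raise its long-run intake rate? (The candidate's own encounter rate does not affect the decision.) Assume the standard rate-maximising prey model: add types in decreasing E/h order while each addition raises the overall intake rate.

No

On E alone, R = ΣλE/(1+Σλh) = 1430/7.38 = 193.8 kJ/min.
F: E/h = 1700/23 = 73.91 kJ/min.
Since 73.91 < R, time spent handling F is better spent searching.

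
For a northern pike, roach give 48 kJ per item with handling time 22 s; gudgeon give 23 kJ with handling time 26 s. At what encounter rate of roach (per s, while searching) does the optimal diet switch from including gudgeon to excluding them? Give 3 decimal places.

The zero-one rule: include gudgeon iff E₂/h₂ > λE₁/(1+λh₁). Equality gives the switch point.
λE₁h₂ = E₂ + λE₂h₁ ⇒ λ = E₂/(E₁h₂ − E₂h₁) = 23/(1248 − 506) = 0.031 per s.

0.031 per s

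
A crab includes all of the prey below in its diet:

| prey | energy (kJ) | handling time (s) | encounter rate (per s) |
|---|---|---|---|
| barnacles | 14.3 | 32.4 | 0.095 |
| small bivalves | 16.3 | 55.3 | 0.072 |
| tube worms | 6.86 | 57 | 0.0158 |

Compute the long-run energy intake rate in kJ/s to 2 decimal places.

0.29 kJ/s

R = Σλ_iE_i / (1 + Σλ_ih_i)
Numerator: 0.095×14.3 + 0.072×16.3 + 0.0158×6.86 = 2.64
Denominator: 1 + 0.095×32.4 + 0.072×55.3 + 0.0158×57 = 8.96
R = 2.64/8.96 = 0.2947 kJ/s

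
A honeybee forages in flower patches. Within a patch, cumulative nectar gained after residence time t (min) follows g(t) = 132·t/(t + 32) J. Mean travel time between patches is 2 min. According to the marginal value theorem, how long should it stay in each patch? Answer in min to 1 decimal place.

Maximise g(t)/(T+t): set derivative to zero → g'(t)(T+t) = g(t).
g'(t) = 132·32/(t + 32)². Setting 132·32/(t+32)² = 132t/[(t+32)(2+t)] gives 32(2+t) = t(t+32), so t² = 32×2 = 64.
t* = √64 = 8 min.

8.0 min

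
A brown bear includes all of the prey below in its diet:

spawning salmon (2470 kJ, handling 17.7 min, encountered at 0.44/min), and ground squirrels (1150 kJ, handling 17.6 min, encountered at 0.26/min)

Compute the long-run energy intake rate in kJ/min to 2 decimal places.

103.70 kJ/min

R = Σλ_iE_i / (1 + Σλ_ih_i)
Numerator: 0.44×2470 + 0.26×1150 = 1386
Denominator: 1 + 0.44×17.7 + 0.26×17.6 = 13.36
R = 1386/13.36 = 103.7 kJ/min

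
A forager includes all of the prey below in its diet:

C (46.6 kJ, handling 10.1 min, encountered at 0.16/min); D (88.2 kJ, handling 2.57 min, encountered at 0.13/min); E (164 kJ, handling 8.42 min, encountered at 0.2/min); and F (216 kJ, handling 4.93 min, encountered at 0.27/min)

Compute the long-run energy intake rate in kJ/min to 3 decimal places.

R = Σλ_iE_i / (1 + Σλ_ih_i)
Numerator: 0.16×46.6 + 0.13×88.2 + 0.2×164 + 0.27×216 = 110
Denominator: 1 + 0.16×10.1 + 0.13×2.57 + 0.2×8.42 + 0.27×4.93 = 5.965
R = 110/5.965 = 18.45 kJ/min

18.447 kJ/min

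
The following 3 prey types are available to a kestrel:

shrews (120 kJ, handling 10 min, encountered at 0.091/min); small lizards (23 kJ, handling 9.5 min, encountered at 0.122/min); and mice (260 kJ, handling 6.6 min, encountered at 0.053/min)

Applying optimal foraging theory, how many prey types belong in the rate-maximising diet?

2

Profitabilities (E/h, kJ/min): mice 39.4, shrews 12, small lizards 2.42. Add prey in this order while the next type's profitability exceeds the intake rate on those already taken.
Rate on top 1: 10.21. shrews: 12 > 10.21 → include.
Rate on top 2: 10.93. small lizards: 2.42 < 10.93 → exclude; stop.
Optimal diet: mice, shrews — 2 of 3 types.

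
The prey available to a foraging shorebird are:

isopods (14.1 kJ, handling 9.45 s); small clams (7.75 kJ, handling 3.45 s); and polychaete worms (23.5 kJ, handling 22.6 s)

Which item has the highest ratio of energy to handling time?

small clams

In descending order of E/h:
small clams: 7.75/3.45 = 2.25 kJ/s
isopods: 14.1/9.45 = 1.49 kJ/s
polychaete worms: 23.5/22.6 = 1.04 kJ/s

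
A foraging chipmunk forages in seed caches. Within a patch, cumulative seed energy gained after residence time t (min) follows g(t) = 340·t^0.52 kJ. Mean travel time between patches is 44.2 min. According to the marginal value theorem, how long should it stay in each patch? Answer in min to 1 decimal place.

By the marginal value theorem, leave when the instantaneous gain rate g'(t) equals the habitat-wide average g(t)/(T + t).
g'(t) = 0.52·340·t^-0.48. Setting 0.52·340·t^-0.48 = 340·t^0.52/(44.2+t) gives 0.52(44.2+t) = t, so 0.48·t = 0.52×44.2.
t* = 0.52×44.2/0.48 = 47.88 min.

47.9 min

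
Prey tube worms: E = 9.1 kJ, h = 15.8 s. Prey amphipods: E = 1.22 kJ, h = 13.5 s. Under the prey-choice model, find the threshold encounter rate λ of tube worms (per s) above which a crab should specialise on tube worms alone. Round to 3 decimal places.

0.012 per s

The zero-one rule: include amphipods iff E₂/h₂ > λE₁/(1+λh₁). Equality gives the switch point.
λE₁h₂ = E₂ + λE₂h₁ ⇒ λ = E₂/(E₁h₂ − E₂h₁) = 1.22/(122.8 − 19.28) = 0.01178 per s.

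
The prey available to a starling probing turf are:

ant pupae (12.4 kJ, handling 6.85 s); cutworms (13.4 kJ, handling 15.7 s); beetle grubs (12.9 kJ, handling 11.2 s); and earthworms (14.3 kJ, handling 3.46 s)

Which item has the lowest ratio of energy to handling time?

In descending order of E/h:
earthworms: 14.3/3.46 = 4.13 kJ/s
ant pupae: 12.4/6.85 = 1.81 kJ/s
beetle grubs: 12.9/11.2 = 1.15 kJ/s
cutworms: 13.4/15.7 = 0.854 kJ/s

cutworms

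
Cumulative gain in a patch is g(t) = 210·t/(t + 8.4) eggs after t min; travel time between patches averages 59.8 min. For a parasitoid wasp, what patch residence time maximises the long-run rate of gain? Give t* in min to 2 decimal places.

Optimal t* satisfies g'(t*) = g(t*)/(T + t*).
g'(t) = 210·8.4/(t + 8.4)². Setting 210·8.4/(t+8.4)² = 210t/[(t+8.4)(59.8+t)] gives 8.4(59.8+t) = t(t+8.4), so t² = 8.4×59.8 = 502.3.
t* = √502.3 = 22.41 min.

22.41 min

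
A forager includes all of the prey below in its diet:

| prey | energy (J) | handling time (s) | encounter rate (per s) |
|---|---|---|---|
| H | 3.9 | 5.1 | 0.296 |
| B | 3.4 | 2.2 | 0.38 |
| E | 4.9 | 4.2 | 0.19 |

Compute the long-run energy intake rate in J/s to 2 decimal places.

0.82 J/s

R = (0.296×3.9 + 0.38×3.4 + 0.19×4.9) / (1 + 0.296×5.1 + 0.38×2.2 + 0.19×4.2) = 3.377/4.144 = 0.8151 J/s.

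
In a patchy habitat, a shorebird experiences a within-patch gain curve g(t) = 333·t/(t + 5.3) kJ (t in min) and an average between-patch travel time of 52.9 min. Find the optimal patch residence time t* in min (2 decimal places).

16.74 min

By the marginal value theorem, leave when the instantaneous gain rate g'(t) equals the habitat-wide average g(t)/(T + t).
g'(t) = 333·5.3/(t + 5.3)². Setting 333·5.3/(t+5.3)² = 333t/[(t+5.3)(52.9+t)] gives 5.3(52.9+t) = t(t+5.3), so t² = 5.3×52.9 = 280.4.
t* = √280.4 = 16.74 min.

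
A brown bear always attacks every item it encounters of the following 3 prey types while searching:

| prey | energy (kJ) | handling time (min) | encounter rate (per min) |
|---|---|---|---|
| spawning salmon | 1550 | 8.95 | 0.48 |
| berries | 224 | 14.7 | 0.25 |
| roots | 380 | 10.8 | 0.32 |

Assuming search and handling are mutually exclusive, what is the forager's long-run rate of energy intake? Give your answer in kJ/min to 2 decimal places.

Energy encountered per unit search time: 0.48×1550 + 0.25×224 + 0.32×380 = 921.6 kJ/min.
Handling time per unit search time: 0.48×8.95 + 0.25×14.7 + 0.32×10.8 = 11.43.
Rate = 921.6/(1 + 11.43) = 74.16 kJ/min.

74.16 kJ/min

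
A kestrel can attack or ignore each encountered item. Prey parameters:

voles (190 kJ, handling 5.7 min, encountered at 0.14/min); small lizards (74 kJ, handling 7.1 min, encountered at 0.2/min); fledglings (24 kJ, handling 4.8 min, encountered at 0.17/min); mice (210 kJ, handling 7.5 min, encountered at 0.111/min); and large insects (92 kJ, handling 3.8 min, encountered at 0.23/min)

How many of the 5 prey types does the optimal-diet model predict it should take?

3

Rank by E/h (kJ/min): voles 33.3, mice 28, large insects 24.2, small lizards 10.4, fledglings 5. Include each in turn until the next type's E/h falls below the running intake rate.
Rate on top 1: 14.79. mice: 28 > 14.79 → include.
Rate on top 2: 18.97. large insects: 24.2 > 18.97 → include.
Rate on top 3: 20.28. small lizards: 10.4 < 20.28 → exclude; stop.
Optimal diet: voles, mice, large insects — 3 of 5 types.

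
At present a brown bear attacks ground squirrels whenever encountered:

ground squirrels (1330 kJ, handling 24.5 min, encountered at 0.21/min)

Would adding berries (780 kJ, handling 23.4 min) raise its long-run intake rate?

Current rate: (0.21×1330)/(1 + 0.21×24.5) = 45.45 kJ/min.
berries: E/h = 780/23.4 = 33.33 kJ/min.
Since 33.33 < R, time spent handling berries is better spent searching.

No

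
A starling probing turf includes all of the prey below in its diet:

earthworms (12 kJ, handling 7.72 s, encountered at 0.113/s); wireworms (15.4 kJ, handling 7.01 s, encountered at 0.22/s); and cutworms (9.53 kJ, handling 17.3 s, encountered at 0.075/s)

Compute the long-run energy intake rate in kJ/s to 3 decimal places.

R = Σλ_iE_i / (1 + Σλ_ih_i)
Numerator: 0.113×12 + 0.22×15.4 + 0.075×9.53 = 5.459
Denominator: 1 + 0.113×7.72 + 0.22×7.01 + 0.075×17.3 = 4.712
R = 5.459/4.712 = 1.158 kJ/s

1.158 kJ/s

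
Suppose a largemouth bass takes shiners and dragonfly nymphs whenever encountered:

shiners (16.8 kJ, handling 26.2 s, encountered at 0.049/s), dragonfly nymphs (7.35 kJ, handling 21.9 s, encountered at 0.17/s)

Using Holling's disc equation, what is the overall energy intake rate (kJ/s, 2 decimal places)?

0.35 kJ/s

R = (0.049×16.8 + 0.17×7.35) / (1 + 0.049×26.2 + 0.17×21.9) = 2.073/6.007 = 0.3451 kJ/s.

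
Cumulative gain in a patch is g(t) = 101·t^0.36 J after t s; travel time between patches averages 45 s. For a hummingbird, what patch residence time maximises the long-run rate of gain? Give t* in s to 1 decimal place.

Maximise g(t)/(T+t): set derivative to zero → g'(t)(T+t) = g(t).
g'(t) = 0.36·101·t^-0.64. Setting 0.36·101·t^-0.64 = 101·t^0.36/(45+t) gives 0.36(45+t) = t, so 0.64·t = 0.36×45.
t* = 0.36×45/0.64 = 25.31 s.

25.3 s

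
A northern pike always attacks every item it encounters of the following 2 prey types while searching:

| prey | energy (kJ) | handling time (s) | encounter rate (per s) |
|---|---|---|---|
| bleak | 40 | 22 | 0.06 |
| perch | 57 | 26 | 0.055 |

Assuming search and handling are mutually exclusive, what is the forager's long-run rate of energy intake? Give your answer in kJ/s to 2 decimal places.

1.48 kJ/s

R = (0.06×40 + 0.055×57) / (1 + 0.06×22 + 0.055×26) = 5.535/3.75 = 1.476 kJ/s.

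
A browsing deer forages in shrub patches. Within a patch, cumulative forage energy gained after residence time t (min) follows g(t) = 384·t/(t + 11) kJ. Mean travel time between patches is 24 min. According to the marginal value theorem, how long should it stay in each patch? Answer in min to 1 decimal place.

16.2 min

Maximise g(t)/(T+t): set derivative to zero → g'(t)(T+t) = g(t).
g'(t) = 384·11/(t + 11)². Setting 384·11/(t+11)² = 384t/[(t+11)(24+t)] gives 11(24+t) = t(t+11), so t² = 11×24 = 264.
t* = √264 = 16.25 min.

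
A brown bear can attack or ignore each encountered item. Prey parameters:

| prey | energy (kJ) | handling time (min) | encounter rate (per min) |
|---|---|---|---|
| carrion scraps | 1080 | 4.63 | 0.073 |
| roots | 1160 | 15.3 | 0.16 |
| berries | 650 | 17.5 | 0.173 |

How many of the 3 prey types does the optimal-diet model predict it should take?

Profitabilities (E/h, kJ/min): carrion scraps 233, roots 75.8, berries 37.1. Add prey in this order while the next type's profitability exceeds the intake rate on those already taken.
Rate on top 1: 58.92. roots: 75.8 > 58.92 → include.
Rate on top 2: 69.85. berries: 37.1 < 69.85 → exclude; stop.
Optimal diet: carrion scraps, roots — 2 of 3 types.

2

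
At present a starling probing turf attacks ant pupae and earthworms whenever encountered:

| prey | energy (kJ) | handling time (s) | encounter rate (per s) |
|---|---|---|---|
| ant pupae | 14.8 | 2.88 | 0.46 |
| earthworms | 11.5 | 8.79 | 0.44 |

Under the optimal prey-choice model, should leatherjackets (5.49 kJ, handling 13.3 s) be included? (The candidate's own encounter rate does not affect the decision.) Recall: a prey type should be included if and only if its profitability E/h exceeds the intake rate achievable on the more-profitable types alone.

Current rate: (0.46×14.8 + 0.44×11.5)/(1 + 0.46×2.88 + 0.44×8.79) = 1.917 kJ/s.
leatherjackets: E/h = 5.49/13.3 = 0.4128 kJ/s.
0.4128 < 1.917, so adding leatherjackets would lower the average — exclude it.

No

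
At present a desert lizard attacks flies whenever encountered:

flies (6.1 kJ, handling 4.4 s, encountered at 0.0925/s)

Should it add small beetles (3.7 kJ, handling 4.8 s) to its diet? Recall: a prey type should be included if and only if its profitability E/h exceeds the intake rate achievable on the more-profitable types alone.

Yes

Intake rate on the current diet: R = (0.0925×6.1) / (1 + 0.0925×4.4) = 0.5642/1.407 = 0.401 kJ/s.
small beetles: E/h = 3.7/4.8 = 0.7708 kJ/s.
Since 0.7708 > R, including small beetles increases the long-run rate.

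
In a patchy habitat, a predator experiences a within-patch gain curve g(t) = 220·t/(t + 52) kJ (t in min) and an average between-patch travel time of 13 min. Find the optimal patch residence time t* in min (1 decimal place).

Optimal t* satisfies g'(t*) = g(t*)/(T + t*).
g'(t) = 220·52/(t + 52)². Setting 220·52/(t+52)² = 220t/[(t+52)(13+t)] gives 52(13+t) = t(t+52), so t² = 52×13 = 676.
t* = √676 = 26 min.

26.0 min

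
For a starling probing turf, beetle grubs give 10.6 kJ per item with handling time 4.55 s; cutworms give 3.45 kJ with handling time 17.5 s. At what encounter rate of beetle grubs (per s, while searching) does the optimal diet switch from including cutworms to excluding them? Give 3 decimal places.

Drop cutworms once their profitability E₂/h₂ falls below the rate achievable on beetle grubs alone: E₂/h₂ = λE₁/(1 + λh₁).
Solve for λ: λE₁h₂ = E₂(1 + λh₁) → λ(E₁h₂ − E₂h₁) = E₂ → λ = E₂/(E₁h₂ − E₂h₁).
λ = 3.45/(10.6×17.5 − 3.45×4.55) = 3.45/169.8 = 0.02032 per s.

0.020 per s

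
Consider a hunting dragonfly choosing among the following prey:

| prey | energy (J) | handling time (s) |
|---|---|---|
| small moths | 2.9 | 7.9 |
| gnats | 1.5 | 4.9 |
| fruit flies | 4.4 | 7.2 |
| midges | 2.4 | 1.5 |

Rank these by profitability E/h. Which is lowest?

Profitability E/h (J/s): small moths = 2.9/7.9 = 0.367, gnats = 1.5/4.9 = 0.306, fruit flies = 4.4/7.2 = 0.611, midges = 2.4/1.5 = 1.6.
Ranked: midges > fruit flies > small moths > gnats.

gnats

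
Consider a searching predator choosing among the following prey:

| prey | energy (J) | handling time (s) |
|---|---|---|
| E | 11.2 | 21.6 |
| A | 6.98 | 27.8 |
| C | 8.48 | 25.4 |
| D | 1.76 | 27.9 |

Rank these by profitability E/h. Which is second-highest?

C

Profitability E/h (J/s): E = 11.2/21.6 = 0.519, A = 6.98/27.8 = 0.251, C = 8.48/25.4 = 0.334, D = 1.76/27.9 = 0.0631.
Ranked: E > C > A > D.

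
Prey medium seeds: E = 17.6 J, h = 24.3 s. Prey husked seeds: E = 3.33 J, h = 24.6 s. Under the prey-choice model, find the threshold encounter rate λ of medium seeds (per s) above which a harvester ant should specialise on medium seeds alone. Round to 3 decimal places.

Drop husked seeds once their profitability E₂/h₂ falls below the rate achievable on medium seeds alone: E₂/h₂ = λE₁/(1 + λh₁).
Solve for λ: λE₁h₂ = E₂(1 + λh₁) → λ(E₁h₂ − E₂h₁) = E₂ → λ = E₂/(E₁h₂ − E₂h₁).
λ = 3.33/(17.6×24.6 − 3.33×24.3) = 3.33/352 = 0.009459 per s.

0.009 per s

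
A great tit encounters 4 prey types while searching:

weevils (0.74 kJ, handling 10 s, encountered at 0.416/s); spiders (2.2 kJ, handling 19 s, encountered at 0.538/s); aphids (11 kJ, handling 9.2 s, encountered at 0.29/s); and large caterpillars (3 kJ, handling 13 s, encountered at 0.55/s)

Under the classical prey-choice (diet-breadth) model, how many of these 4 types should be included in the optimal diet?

1

E/h in descending order: aphids 1.2, large caterpillars 0.231, spiders 0.116, weevils 0.074 kJ/s. The optimal diet is the largest prefix of this list for which every included type satisfies E_i/h_i > R on the types above it.
Rate on top 1: 0.8697. large caterpillars: 0.231 < 0.8697 → exclude; stop.
Optimal diet: aphids — 1 of 4 types.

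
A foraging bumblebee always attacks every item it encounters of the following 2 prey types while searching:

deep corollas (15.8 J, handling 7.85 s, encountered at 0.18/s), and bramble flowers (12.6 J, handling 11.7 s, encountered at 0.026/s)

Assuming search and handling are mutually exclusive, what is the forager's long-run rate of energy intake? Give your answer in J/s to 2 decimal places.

Energy encountered per unit search time: 0.18×15.8 + 0.026×12.6 = 3.172 J/s.
Handling time per unit search time: 0.18×7.85 + 0.026×11.7 = 1.717.
Rate = 3.172/(1 + 1.717) = 1.167 J/s.

1.17 J/s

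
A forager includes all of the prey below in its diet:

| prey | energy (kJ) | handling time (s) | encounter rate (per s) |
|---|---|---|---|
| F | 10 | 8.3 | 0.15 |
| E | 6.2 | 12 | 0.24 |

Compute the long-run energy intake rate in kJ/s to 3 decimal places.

R = (0.15×10 + 0.24×6.2) / (1 + 0.15×8.3 + 0.24×12) = 2.988/5.125 = 0.583 kJ/s.

0.583 kJ/s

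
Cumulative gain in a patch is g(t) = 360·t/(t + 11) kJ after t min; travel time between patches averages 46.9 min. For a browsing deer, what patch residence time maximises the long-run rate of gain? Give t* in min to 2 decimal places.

22.71 min

By the marginal value theorem, leave when the instantaneous gain rate g'(t) equals the habitat-wide average g(t)/(T + t).
g'(t) = 360·11/(t + 11)². Setting 360·11/(t+11)² = 360t/[(t+11)(46.9+t)] gives 11(46.9+t) = t(t+11), so t² = 11×46.9 = 515.9.
t* = √515.9 = 22.71 min.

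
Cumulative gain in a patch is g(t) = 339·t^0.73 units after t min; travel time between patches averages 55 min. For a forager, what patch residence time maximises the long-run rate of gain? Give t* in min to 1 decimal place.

148.7 min

Maximise g(t)/(T+t): set derivative to zero → g'(t)(T+t) = g(t).
g'(t) = 0.73·339·t^-0.27. Setting 0.73·339·t^-0.27 = 339·t^0.73/(55+t) gives 0.73(55+t) = t, so 0.27·t = 0.73×55.
t* = 0.73×55/0.27 = 148.7 min.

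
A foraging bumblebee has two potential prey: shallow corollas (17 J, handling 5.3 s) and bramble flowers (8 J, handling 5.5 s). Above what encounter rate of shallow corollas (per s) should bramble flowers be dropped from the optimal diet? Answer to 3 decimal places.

Drop bramble flowers once their profitability E₂/h₂ falls below the rate achievable on shallow corollas alone: E₂/h₂ = λE₁/(1 + λh₁).
Solve for λ: λE₁h₂ = E₂(1 + λh₁) → λ(E₁h₂ − E₂h₁) = E₂ → λ = E₂/(E₁h₂ − E₂h₁).
λ = 8/(17×5.5 − 8×5.3) = 8/51.1 = 0.1566 per s.

0.157 per s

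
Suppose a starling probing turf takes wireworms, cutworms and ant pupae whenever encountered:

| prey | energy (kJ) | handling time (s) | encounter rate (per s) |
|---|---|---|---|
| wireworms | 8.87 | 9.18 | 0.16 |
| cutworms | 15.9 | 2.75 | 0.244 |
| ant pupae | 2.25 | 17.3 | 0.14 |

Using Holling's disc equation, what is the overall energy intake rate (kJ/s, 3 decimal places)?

R = Σλ_iE_i / (1 + Σλ_ih_i)
Numerator: 0.16×8.87 + 0.244×15.9 + 0.14×2.25 = 5.614
Denominator: 1 + 0.16×9.18 + 0.244×2.75 + 0.14×17.3 = 5.562
R = 5.614/5.562 = 1.009 kJ/s

1.009 kJ/s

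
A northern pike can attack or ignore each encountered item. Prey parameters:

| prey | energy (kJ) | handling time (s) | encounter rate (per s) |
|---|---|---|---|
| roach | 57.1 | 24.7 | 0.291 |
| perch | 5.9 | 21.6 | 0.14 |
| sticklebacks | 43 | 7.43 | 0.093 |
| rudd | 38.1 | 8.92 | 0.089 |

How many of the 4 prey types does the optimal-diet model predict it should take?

E/h in descending order: sticklebacks 5.79, rudd 4.27, roach 2.31, perch 0.273 kJ/s. The optimal diet is the largest prefix of this list for which every included type satisfies E_i/h_i > R on the types above it.
Rate on top 1: 2.365. rudd: 4.27 > 2.365 → include.
Rate on top 2: 2.974. roach: 2.31 < 2.974 → exclude; stop.
Optimal diet: sticklebacks, rudd — 2 of 4 types.

2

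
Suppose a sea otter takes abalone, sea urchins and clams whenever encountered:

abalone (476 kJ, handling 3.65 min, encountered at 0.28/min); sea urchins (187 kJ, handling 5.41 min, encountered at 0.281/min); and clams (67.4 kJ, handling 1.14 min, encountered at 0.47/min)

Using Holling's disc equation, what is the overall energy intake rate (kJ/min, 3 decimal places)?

53.336 kJ/min

R = (0.28×476 + 0.281×187 + 0.47×67.4) / (1 + 0.28×3.65 + 0.281×5.41 + 0.47×1.14) = 217.5/4.078 = 53.34 kJ/min.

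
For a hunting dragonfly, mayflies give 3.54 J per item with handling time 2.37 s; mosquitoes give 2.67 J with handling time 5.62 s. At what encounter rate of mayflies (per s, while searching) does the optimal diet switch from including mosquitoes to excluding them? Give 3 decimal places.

0.197 per s

Drop mosquitoes once their profitability E₂/h₂ falls below the rate achievable on mayflies alone: E₂/h₂ = λE₁/(1 + λh₁).
Solve for λ: λE₁h₂ = E₂(1 + λh₁) → λ(E₁h₂ − E₂h₁) = E₂ → λ = E₂/(E₁h₂ − E₂h₁).
λ = 2.67/(3.54×5.62 − 2.67×2.37) = 2.67/13.57 = 0.1968 per s.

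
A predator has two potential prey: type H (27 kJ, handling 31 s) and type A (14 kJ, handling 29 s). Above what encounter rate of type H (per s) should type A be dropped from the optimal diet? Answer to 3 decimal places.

At the threshold, the rate on type H alone equals the profitability of type A: λ·27/(1 + λ·31) = 14/29 = 0.4828.
Rearranging, λ(27 − 0.4828×31) = 0.4828, so λ = 0.4828/12.03 = 0.04011 per s.

0.040 per s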